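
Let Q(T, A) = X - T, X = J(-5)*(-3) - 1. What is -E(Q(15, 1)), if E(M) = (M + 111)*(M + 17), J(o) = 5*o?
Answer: -12920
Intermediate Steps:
X = 74 (X = (5*(-5))*(-3) - 1 = -25*(-3) - 1 = 75 - 1 = 74)
Q(T, A) = 74 - T
E(M) = (17 + M)*(111 + M) (E(M) = (111 + M)*(17 + M) = (17 + M)*(111 + M))
-E(Q(15, 1)) = -(1887 + (74 - 1*15)² + 128*(74 - 1*15)) = -(1887 + (74 - 15)² + 128*(74 - 15)) = -(1887 + 59² + 128*59) = -(1887 + 3481 + 7552) = -1*12920 = -12920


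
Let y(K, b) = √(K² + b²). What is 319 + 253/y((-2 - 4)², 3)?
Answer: 319 + 253*√145/435 ≈ 326.00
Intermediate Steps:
319 + 253/y((-2 - 4)², 3) = 319 + 253/(√(((-2 - 4)²)² + 3²)) = 319 + 253/(√(((-6)²)² + 9)) = 319 + 253/(√(36² + 9)) = 319 + 253/(√(1296 + 9)) = 319 + 253/(√1305) = 319 + 253/((3*√145)) = 319 + 253*(√145/435) = 319 + 253*√145/435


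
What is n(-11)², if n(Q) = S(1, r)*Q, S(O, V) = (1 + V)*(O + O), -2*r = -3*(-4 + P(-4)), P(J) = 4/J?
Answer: 20449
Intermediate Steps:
r = -15/2 (r = -(-3)*(-4 + 4/(-4))/2 = -(-3)*(-4 + 4*(-¼))/2 = -(-3)*(-4 - 1)/2 = -(-3)*(-5)/2 = -½*15 = -15/2 ≈ -7.5000)
S(O, V) = 2*O*(1 + V) (S(O, V) = (1 + V)*(2*O) = 2*O*(1 + V))
n(Q) = -13*Q (n(Q) = (2*1*(1 - 15/2))*Q = (2*1*(-13/2))*Q = -13*Q)
n(-11)² = (-13*(-11))² = 143² = 20449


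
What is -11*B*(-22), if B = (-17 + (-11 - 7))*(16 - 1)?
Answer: -127050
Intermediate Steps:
B = -525 (B = (-17 - 18)*15 = -35*15 = -525)
-11*B*(-22) = -11*(-525)*(-22) = 5775*(-22) = -127050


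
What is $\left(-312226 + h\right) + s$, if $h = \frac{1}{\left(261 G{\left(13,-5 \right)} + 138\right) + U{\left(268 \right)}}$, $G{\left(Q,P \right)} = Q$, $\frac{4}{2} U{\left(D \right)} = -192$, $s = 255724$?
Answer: $- \frac{194084369}{3435} \approx -56502.0$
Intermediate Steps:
$U{\left(D \right)} = -96$ ($U{\left(D \right)} = \frac{1}{2} \left(-192\right) = -96$)
$h = \frac{1}{3435}$ ($h = \frac{1}{\left(261 \cdot 13 + 138\right) - 96} = \frac{1}{\left(3393 + 138\right) - 96} = \frac{1}{3531 - 96} = \frac{1}{3435} \approx 0.00029112$)
$\left(-312226 + h\right) + s = \left(-312226 + \frac{1}{3435}\right) + 255724 = - \frac{1072496309}{3435} + 255724 = - \frac{194084369}{3435}$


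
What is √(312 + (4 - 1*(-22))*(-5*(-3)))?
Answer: 3*√78 ≈ 26.495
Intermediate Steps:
√(312 + (4 - 1*(-22))*(-5*(-3))) = √(312 + (4 + 22)*15) = √(312 + 26*15) = √(312 + 390) = √702 = 3*√78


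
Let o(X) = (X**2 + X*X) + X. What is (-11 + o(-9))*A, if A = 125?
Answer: 17750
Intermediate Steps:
o(X) = X + 2*X**2 (o(X) = (X**2 + X**2) + X = 2*X**2 + X = X + 2*X**2)
(-11 + o(-9))*A = (-11 - 9*(1 + 2*(-9)))*125 = (-11 - 9*(1 - 18))*125 = (-11 - 9*(-17))*125 = (-11 + 153)*125 = 142*125 = 17750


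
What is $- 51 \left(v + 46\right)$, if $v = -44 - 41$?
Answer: $1989$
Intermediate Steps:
$v = -85$ ($v = -44 - 41 = -85$)
$- 51 \left(v + 46\right) = - 51 \left(-85 + 46\right) = \left(-51\right) \left(-39\right) = 1989$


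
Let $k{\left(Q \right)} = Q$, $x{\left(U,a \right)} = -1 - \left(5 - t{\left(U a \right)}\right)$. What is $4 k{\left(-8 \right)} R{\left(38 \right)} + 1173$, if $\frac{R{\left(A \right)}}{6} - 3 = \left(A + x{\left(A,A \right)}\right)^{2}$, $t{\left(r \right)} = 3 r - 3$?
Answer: $-3651517035$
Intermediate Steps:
$t{\left(r \right)} = -3 + 3 r$
$x{\left(U,a \right)} = -9 + 3 U a$ ($x{\left(U,a \right)} = -1 - \left(5 - \left(-3 + 3 U a\right)\right) = -1 - \left(8 - 3 U a\right) = -1 + \left(-8 + 3 U a\right) = -9 + 3 U a$)
$R{\left(A \right)} = 18 + 6 \left(-9 + A + 3 A^{2}\right)^{2}$ ($R{\left(A \right)} = 18 + 6 \left(A + \left(-9 + 3 A A\right)\right)^{2} = 18 + 6 \left(A + \left(-9 + 3 A^{2}\right)\right)^{2} = 18 + 6 \left(-9 + A + 3 A^{2}\right)^{2}$)
$4 k{\left(-8 \right)} R{\left(38 \right)} + 1173 = 4 \left(-8\right) \left(18 + 6 \left(-9 + 38 + 3 \cdot 38^{2}\right)^{2}\right) + 1173 = - 32 \left(18 + 6 \left(-9 + 38 + 3 \cdot 1444\right)^{2}\right) + 1173 = - 32 \left(18 + 6 \left(-9 + 38 + 4332\right)^{2}\right) + 1173 = - 32 \left(18 + 6 \cdot 4361^{2}\right) + 1173 = - 32 \left(18 + 6 \cdot 19018321\right) + 1173 = - 32 \left(18 + 114109926\right) + 1173 = \left(-32\right) 114109944 + 1173 = -3651518208 + 1173 = -3651517035$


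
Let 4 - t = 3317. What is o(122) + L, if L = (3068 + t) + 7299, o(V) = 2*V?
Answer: 7298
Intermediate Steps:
t = -3313 (t = 4 - 1*3317 = 4 - 3317 = -3313)
L = 7054 (L = (3068 - 3313) + 7299 = -245 + 7299 = 7054)
o(122) + L = 2*122 + 7054 = 244 + 7054 = 7298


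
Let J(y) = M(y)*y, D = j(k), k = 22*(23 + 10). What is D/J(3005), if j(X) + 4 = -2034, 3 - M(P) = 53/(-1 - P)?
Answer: -6126228/27258355 ≈ -0.22475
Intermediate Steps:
k = 726 (k = 22*33 = 726)
M(P) = 3 - 53/(-1 - P)
j(X) = -2038 (j(X) = -4 - 2034 = -2038)
D = -2038
J(y) = y*(56 + 3*y)/(1 + y) (J(y) = ((56 + 3*y)/(1 + y))*y = y*(56 + 3*y)/(1 + y))
D/J(3005) = -2038*(1 + 3005)/(3005*(56 + 3*3005)) = -2038*3006/(3005*(56 + 9015)) = -2038/(3005*(1/3006)*9071) = -2038/27258355/3006 = -2038*3006/27258355 = -6126228/27258355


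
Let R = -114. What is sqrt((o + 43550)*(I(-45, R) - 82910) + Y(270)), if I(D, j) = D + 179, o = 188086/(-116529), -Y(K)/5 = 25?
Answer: I*sqrt(5438786912418907509)/38843 ≈ 60040.0*I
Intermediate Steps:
Y(K) = -125 (Y(K) = -5*25 = -125)
o = -188086/116529 (o = 188086*(-1/116529) = -188086/116529 ≈ -1.6141)
I(D, j) = 179 + D
sqrt((o + 43550)*(I(-45, R) - 82910) + Y(270)) = sqrt((-188086/116529 + 43550)*((179 - 45) - 82910) - 125) = sqrt(5074649864*(134 - 82910)/116529 - 125) = sqrt((5074649864/116529)*(-82776) - 125) = sqrt(-140019739047488/38843 - 125) = sqrt(-140019743902863/38843) = I*sqrt(5438786912418907509)/38843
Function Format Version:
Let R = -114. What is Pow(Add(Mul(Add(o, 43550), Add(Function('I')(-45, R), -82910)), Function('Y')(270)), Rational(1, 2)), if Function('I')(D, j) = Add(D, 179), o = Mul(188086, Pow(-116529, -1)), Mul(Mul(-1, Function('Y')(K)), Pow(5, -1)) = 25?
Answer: Mul(Rational(1, 38843), I, Pow(5438786912418907509, Rational(1, 2))) ≈ Mul(60040., I)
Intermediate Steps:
Function('Y')(K) = -125 (Function('Y')(K) = Mul(-5, 25) = -125)
o = Rational(-188086, 116529) (o = Mul(188086, Rational(-1, 116529)) = Rational(-188086, 116529) ≈ -1.6141)
Function('I')(D, j) = Add(179, D)
Pow(Add(Mul(Add(o, 43550), Add(Function('I')(-45, R), -82910)), Function('Y')(270)), Rational(1, 2)) = Pow(Add(Mul(Add(Rational(-188086, 116529), 43550), Add(Add(179, -45), -82910)), -125), Rational(1, 2)) = Pow(Add(Mul(Rational(5074649864, 116529), Add(134, -82910)), -125), Rational(1, 2)) = Pow(Add(Mul(Rational(5074649864, 116529), -82776), -125), Rational(1, 2)) = Pow(Add(Rational(-140019739047488, 38843), -125), Rational(1, 2)) = Pow(Rational(-140019743902863, 38843), Rational(1, 2)) = Mul(Rational(1, 38843), I, Pow(5438786912418907509, Rational(1, 2)))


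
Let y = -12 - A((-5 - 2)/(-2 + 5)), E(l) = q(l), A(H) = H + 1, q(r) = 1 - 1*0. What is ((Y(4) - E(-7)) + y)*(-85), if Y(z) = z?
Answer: 1955/3 ≈ 651.67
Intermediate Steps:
q(r) = 1 (q(r) = 1 + 0 = 1)
A(H) = 1 + H
E(l) = 1
y = -32/3 (y = -12 - (1 + (-5 - 2)/(-2 + 5)) = -12 - (1 - 7/3) = -12 - 1*(-4/3) = -12 + 4/3 = -32/3 ≈ -10.667)
((Y(4) - E(-7)) + y)*(-85) = ((4 - 1*1) - 32/3)*(-85) = ((4 - 1) - 32/3)*(-85) = (3 - 32/3)*(-85) = -23/3*(-85) = 1955/3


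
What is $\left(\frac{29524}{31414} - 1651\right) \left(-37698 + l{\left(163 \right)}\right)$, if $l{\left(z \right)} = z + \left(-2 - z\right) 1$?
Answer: $\frac{977089561500}{15707} \approx 6.2207 \cdot 10^{7}$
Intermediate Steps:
$l{\left(z \right)} = -2$ ($l{\left(z \right)} = z - \left(2 + z\right) = -2$)
$\left(\frac{29524}{31414} - 1651\right) \left(-37698 + l{\left(163 \right)}\right) = \left(\frac{29524}{31414} - 1651\right) \left(-37698 - 2\right) = \left(29524 \cdot \frac{1}{31414} - 1651\right) \left(-37700\right) = \left(\frac{14762}{15707} - 1651\right) \left(-37700\right) = \left(- \frac{25917495}{15707}\right) \left(-37700\right) = \frac{977089561500}{15707}$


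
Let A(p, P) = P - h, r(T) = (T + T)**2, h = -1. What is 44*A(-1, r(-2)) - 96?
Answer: 652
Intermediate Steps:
r(T) = 4*T**2 (r(T) = (2*T)**2 = 4*T**2)
A(p, P) = 1 + P (A(p, P) = P - 1*(-1) = P + 1 = 1 + P)
44*A(-1, r(-2)) - 96 = 44*(1 + 4*(-2)**2) - 96 = 44*(1 + 4*4) - 96 = 44*(1 + 16) - 96 = 44*17 - 96 = 748 - 96 = 652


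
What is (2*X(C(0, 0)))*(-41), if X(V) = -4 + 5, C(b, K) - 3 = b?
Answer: -82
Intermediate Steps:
C(b, K) = 3 + b
X(V) = 1
(2*X(C(0, 0)))*(-41) = (2*1)*(-41) = 2*(-41) = -82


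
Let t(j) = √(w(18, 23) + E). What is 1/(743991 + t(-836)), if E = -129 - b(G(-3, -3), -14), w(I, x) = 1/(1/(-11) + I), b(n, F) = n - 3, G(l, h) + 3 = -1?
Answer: 146566227/109043953815980 - I*√4732531/109043953815980 ≈ 1.3441e-6 - 1.995e-11*I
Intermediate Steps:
G(l, h) = -4 (G(l, h) = -3 - 1 = -4)
b(n, F) = -3 + n
w(I, x) = 1/(-1/11 + I)
E = -122 (E = -129 - (-3 - 4) = -129 - 1*(-7) = -129 + 7 = -122)
t(j) = I*√4732531/197 (t(j) = √(11/(-1 + 11*18) - 122) = √(11/(-1 + 198) - 122) = √(11/197 - 122) = √(-24023/197) = I*√4732531/197)
1/(743991 + t(-836)) = 1/(743991 + I*√4732531/197)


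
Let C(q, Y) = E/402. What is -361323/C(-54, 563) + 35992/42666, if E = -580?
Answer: 1549334034199/6186570 ≈ 2.5044e+5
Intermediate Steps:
C(q, Y) = -290/201 (C(q, Y) = -580/402 = -580*1/402 = -290/201)
-361323/C(-54, 563) + 35992/42666 = -361323/(-290/201) + 35992/42666 = -361323*(-201/290) + 35992*(1/42666) = 72625923/290 + 17996/21333 = 1549334034199/6186570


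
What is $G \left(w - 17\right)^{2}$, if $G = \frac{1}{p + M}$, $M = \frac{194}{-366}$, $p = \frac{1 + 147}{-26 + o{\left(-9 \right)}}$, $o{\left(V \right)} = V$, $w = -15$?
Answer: $- \frac{6558720}{30479} \approx -215.19$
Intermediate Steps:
$p = - \frac{148}{35}$ ($p = \frac{1 + 147}{-26 - 9} = \frac{148}{-35} = 148 \left(- \frac{1}{35}\right) = - \frac{148}{35} \approx -4.2286$)
$M = - \frac{97}{183}$ ($M = 194 \left(- \frac{1}{366}\right) = - \frac{97}{183} \approx -0.53006$)
$G = - \frac{6405}{30479}$ ($G = \frac{1}{- \frac{148}{35} - \frac{97}{183}} = \frac{1}{- \frac{30479}{6405}} = - \frac{6405}{30479} \approx -0.21014$)
$G \left(w - 17\right)^{2} = - \frac{6405 \left(-15 - 17\right)^{2}}{30479} = - \frac{6405 \left(-32\right)^{2}}{30479} = \left(- \frac{6405}{30479}\right) 1024 = - \frac{6558720}{30479}$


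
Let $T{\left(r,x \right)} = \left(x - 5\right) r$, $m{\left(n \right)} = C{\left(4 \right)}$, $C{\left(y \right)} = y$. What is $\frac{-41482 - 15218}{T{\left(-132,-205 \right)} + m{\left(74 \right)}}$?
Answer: $- \frac{14175}{6931} \approx -2.0452$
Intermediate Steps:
$m{\left(n \right)} = 4$
$T{\left(r,x \right)} = r \left(-5 + x\right)$ ($T{\left(r,x \right)} = \left(-5 + x\right) r = r \left(-5 + x\right)$)
$\frac{-41482 - 15218}{T{\left(-132,-205 \right)} + m{\left(74 \right)}} = \frac{-41482 - 15218}{- 132 \left(-5 - 205\right) + 4} = - \frac{56700}{\left(-132\right) \left(-210\right) + 4} = - \frac{56700}{27720 + 4} = - \frac{56700}{27724} = \left(-56700\right) \frac{1}{27724} = - \frac{14175}{6931}$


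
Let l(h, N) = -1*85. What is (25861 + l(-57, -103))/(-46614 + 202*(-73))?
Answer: -1611/3835 ≈ -0.42008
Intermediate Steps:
l(h, N) = -85
(25861 + l(-57, -103))/(-46614 + 202*(-73)) = (25861 - 85)/(-46614 + 202*(-73)) = 25776/(-46614 - 14746) = 25776/(-61360) = 25776*(-1/61360) = -1611/3835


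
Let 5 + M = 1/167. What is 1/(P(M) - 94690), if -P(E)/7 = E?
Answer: -167/15807392 ≈ -1.0565e-5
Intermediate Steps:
M = -834/167 (M = -5 + 1/167 = -834/167 ≈ -4.9940)
P(E) = -7*E
1/(P(M) - 94690) = 1/(-7*(-834/167) - 94690) = 1/(5838/167 - 94690) = 1/(-15807392/167) = -167/15807392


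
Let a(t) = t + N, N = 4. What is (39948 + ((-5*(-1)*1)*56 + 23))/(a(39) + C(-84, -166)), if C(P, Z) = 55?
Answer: 40251/98 ≈ 410.72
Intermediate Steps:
a(t) = 4 + t (a(t) = t + 4 = 4 + t)
(39948 + ((-5*(-1)*1)*56 + 23))/(a(39) + C(-84, -166)) = (39948 + ((-5*(-1)*1)*56 + 23))/((4 + 39) + 55) = (39948 + ((5*1)*56 + 23))/(43 + 55) = (39948 + (5*56 + 23))/98 = (39948 + (280 + 23))*(1/98) = (39948 + 303)*(1/98) = 40251*(1/98) = 40251/98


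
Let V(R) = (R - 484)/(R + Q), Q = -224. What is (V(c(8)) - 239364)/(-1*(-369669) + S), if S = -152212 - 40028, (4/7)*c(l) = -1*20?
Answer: -20664919/15318037 ≈ -1.3491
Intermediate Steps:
c(l) = -35 (c(l) = 7*(-1*20)/4 = (7/4)*(-20) = -35)
S = -192240
V(R) = (-484 + R)/(-224 + R) (V(R) = (R - 484)/(R - 224) = (-484 + R)/(-224 + R))
(V(c(8)) - 239364)/(-1*(-369669) + S) = ((-484 - 35)/(-224 - 35) - 239364)/(-1*(-369669) - 192240) = (-519/(-259) - 239364)/(369669 - 192240) = (-1/259*(-519) - 239364)/177429 = (519/259 - 239364)*(1/177429) = -61994757/259*1/177429 = -20664919/15318037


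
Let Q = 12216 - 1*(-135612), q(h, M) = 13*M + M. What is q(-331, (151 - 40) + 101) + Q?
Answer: 150796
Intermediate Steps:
q(h, M) = 14*M
Q = 147828 (Q = 12216 + 135612 = 147828)
q(-331, (151 - 40) + 101) + Q = 14*((151 - 40) + 101) + 147828 = 14*(111 + 101) + 147828 = 14*212 + 147828 = 2968 + 147828 = 150796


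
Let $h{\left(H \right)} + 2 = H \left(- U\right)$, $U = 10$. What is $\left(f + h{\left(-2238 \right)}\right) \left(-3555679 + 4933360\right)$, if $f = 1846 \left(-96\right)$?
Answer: $-213317370678$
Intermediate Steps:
$f = -177216$
$h{\left(H \right)} = -2 - 10 H$ ($h{\left(H \right)} = -2 + H \left(\left(-1\right) 10\right) = -2 + H \left(-10\right) = -2 - 10 H$)
$\left(f + h{\left(-2238 \right)}\right) \left(-3555679 + 4933360\right) = \left(-177216 - -22378\right) \left(-3555679 + 4933360\right) = \left(-177216 + \left(-2 + 22380\right)\right) 1377681 = \left(-177216 + 22378\right) 1377681 = \left(-154838\right) 1377681 = -213317370678$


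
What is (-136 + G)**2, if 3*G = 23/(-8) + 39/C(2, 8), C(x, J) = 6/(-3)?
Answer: 11854249/576 ≈ 20580.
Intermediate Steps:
C(x, J) = -2 (C(x, J) = 6*(-1/3) = -2)
G = -179/24 (G = (23/(-8) + 39/(-2))/3 = (23*(-1/8) + 39*(-1/2))/3 = (-23/8 - 39/2)/3 = (1/3)*(-179/8) = -179/24 ≈ -7.4583)
(-136 + G)**2 = (-136 - 179/24)**2 = (-3443/24)**2 = 11854249/576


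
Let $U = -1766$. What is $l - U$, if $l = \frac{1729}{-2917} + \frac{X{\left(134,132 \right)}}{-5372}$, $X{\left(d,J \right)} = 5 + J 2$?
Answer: $\frac{27663366123}{15670124} \approx 1765.4$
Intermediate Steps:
$X{\left(d,J \right)} = 5 + 2 J$
$l = - \frac{10072861}{15670124}$ ($l = \frac{1729}{-2917} + \frac{5 + 2 \cdot 132}{-5372} = 1729 \left(- \frac{1}{2917}\right) + \left(5 + 264\right) \left(- \frac{1}{5372}\right) = - \frac{1729}{2917} + 269 \left(- \frac{1}{5372}\right) = - \frac{1729}{2917} - \frac{269}{5372} = - \frac{10072861}{15670124} \approx -0.64281$)
$l - U = - \frac{10072861}{15670124} - -1766 = - \frac{10072861}{15670124} + 1766 = \frac{27663366123}{15670124}$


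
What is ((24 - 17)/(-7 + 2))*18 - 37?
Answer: -311/5 ≈ -62.200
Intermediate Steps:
((24 - 17)/(-7 + 2))*18 - 37 = (7/(-5))*18 - 37 = (7*(-⅕))*18 - 37 = -7/5*18 - 37 = -126/5 - 37 = -311/5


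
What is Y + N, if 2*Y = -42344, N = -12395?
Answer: -33567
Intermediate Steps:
Y = -21172 (Y = (1/2)*(-42344) = -21172)
Y + N = -21172 - 12395 = -33567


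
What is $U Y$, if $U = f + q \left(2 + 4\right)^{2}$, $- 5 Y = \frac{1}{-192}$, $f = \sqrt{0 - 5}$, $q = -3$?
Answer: $- \frac{9}{80} + \frac{i \sqrt{5}}{960} \approx -0.1125 + 0.0023292 i$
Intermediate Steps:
$f = i \sqrt{5}$ ($f = \sqrt{-5} = i \sqrt{5} \approx 2.2361 i$)
$Y = \frac{1}{960}$ ($Y = - \frac{1}{5 \left(-192\right)} = \left(- \frac{1}{5}\right) \left(- \frac{1}{192}\right) = \frac{1}{960} \approx 0.0010417$)
$U = -108 + i \sqrt{5}$ ($U = i \sqrt{5} - 3 \left(2 + 4\right)^{2} = i \sqrt{5} - 3 \cdot 6^{2} = i \sqrt{5} - 108 = -108 + i \sqrt{5} \approx -108.0 + 2.2361 i$)
$U Y = \left(-108 + i \sqrt{5}\right) \frac{1}{960} = - \frac{9}{80} + \frac{i \sqrt{5}}{960}$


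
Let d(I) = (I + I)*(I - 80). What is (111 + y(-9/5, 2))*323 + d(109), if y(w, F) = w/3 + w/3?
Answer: 208937/5 ≈ 41787.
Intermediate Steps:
y(w, F) = 2*w/3 (y(w, F) = w*(1/3) + w*(1/3) = w/3 + w/3 = 2*w/3)
d(I) = 2*I*(-80 + I) (d(I) = (2*I)*(-80 + I) = 2*I*(-80 + I))
(111 + y(-9/5, 2))*323 + d(109) = (111 + 2*(-9/5)/3)*323 + 2*109*(-80 + 109) = (111 + 2*(-9*1/5)/3)*323 + 2*109*29 = (111 + (2/3)*(-9/5))*323 + 6322 = (111 - 6/5)*323 + 6322 = (549/5)*323 + 6322 = 177327/5 + 6322 = 208937/5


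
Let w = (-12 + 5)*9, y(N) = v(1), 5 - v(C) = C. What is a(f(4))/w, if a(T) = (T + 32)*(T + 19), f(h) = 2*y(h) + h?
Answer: -1364/63 ≈ -21.651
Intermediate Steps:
v(C) = 5 - C
y(N) = 4 (y(N) = 5 - 1*1 = 5 - 1 = 4)
w = -63 (w = -7*9 = -63)
f(h) = 8 + h (f(h) = 2*4 + h = 8 + h)
a(T) = (19 + T)*(32 + T) (a(T) = (32 + T)*(19 + T) = (19 + T)*(32 + T))
a(f(4))/w = (608 + (8 + 4)**2 + 51*(8 + 4))/(-63) = (608 + 12**2 + 51*12)*(-1/63) = (608 + 144 + 612)*(-1/63) = 1364*(-1/63) = -1364/63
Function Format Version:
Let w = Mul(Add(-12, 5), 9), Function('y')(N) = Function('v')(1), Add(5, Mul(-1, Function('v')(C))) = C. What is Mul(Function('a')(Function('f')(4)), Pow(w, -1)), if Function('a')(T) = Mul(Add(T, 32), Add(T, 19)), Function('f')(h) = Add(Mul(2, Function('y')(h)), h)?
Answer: Rational(-1364, 63) ≈ -21.651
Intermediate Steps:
Function('v')(C) = Add(5, Mul(-1, C))
Function('y')(N) = 4 (Function('y')(N) = Add(5, Mul(-1, 1)) = Add(5, -1) = 4)
w = -63 (w = Mul(-7, 9) = -63)
Function('f')(h) = Add(8, h) (Function('f')(h) = Add(Mul(2, 4), h) = Add(8, h))
Function('a')(T) = Mul(Add(19, T), Add(32, T)) (Function('a')(T) = Mul(Add(32, T), Add(19, T)) = Mul(Add(19, T), Add(32, T)))
Mul(Function('a')(Function('f')(4)), Pow(w, -1)) = Mul(Add(608, Pow(Add(8, 4), 2), Mul(51, Add(8, 4))), Pow(-63, -1)) = Mul(Add(608, Pow(12, 2), Mul(51, 12)), Rational(-1, 63)) = Mul(Add(608, 144, 612), Rational(-1, 63)) = Mul(1364, Rational(-1, 63)) = Rational(-1364, 63)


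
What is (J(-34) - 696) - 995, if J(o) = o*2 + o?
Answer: -1793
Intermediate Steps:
J(o) = 3*o (J(o) = 2*o + o = 3*o)
(J(-34) - 696) - 995 = (3*(-34) - 696) - 995 = (-102 - 696) - 995 = -798 - 995 = -1793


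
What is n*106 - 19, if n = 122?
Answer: 12913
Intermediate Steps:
n*106 - 19 = 122*106 - 19 = 12932 - 19 = 12913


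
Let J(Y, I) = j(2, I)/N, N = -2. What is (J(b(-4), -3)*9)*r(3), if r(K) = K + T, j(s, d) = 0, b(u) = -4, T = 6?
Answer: 0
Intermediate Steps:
r(K) = 6 + K (r(K) = K + 6 = 6 + K)
J(Y, I) = 0 (J(Y, I) = 0/(-2) = 0*(-1/2) = 0)
(J(b(-4), -3)*9)*r(3) = (0*9)*(6 + 3) = 0*9 = 0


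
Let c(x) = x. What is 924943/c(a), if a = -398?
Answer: -924943/398 ≈ -2324.0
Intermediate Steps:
924943/c(a) = 924943/(-398) = 924943*(-1/398) = -924943/398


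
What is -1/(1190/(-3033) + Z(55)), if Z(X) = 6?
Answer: -3033/17008 ≈ -0.17833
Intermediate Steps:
-1/(1190/(-3033) + Z(55)) = -1/(1190/(-3033) + 6) = -1/(1190*(-1/3033) + 6) = -1/(-1190/3033 + 6) = -1/17008/3033 = -1*3033/17008 = -3033/17008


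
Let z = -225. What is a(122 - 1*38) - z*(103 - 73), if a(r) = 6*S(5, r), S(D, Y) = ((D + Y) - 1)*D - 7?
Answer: 9348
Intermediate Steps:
S(D, Y) = -7 + D*(-1 + D + Y) (S(D, Y) = (-1 + D + Y)*D - 7 = D*(-1 + D + Y) - 7 = -7 + D*(-1 + D + Y))
a(r) = 78 + 30*r (a(r) = 6*(-7 + 5² - 1*5 + 5*r) = 6*(-7 + 25 - 5 + 5*r) = 6*(13 + 5*r) = 78 + 30*r)
a(122 - 1*38) - z*(103 - 73) = (78 + 30*(122 - 1*38)) - (-225)*(103 - 73) = (78 + 30*(122 - 38)) - (-225)*30 = (78 + 30*84) - 1*(-6750) = (78 + 2520) + 6750 = 2598 + 6750 = 9348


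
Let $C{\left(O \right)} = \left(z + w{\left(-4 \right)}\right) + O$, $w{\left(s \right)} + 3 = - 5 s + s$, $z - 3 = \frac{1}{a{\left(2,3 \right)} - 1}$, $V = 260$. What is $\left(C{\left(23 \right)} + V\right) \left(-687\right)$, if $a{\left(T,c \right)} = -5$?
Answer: $- \frac{410597}{2} \approx -2.053 \cdot 10^{5}$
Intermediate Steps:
$z = \frac{17}{6}$ ($z = 3 + \frac{1}{-5 - 1} = 3 + \frac{1}{-6} = 3 - \frac{1}{6} = \frac{17}{6} \approx 2.8333$)
$w{\left(s \right)} = -3 - 4 s$ ($w{\left(s \right)} = -3 + \left(- 5 s + s\right) = -3 - 4 s$)
$C{\left(O \right)} = \frac{95}{6} + O$ ($C{\left(O \right)} = \left(\frac{17}{6} - -13\right) + O = \left(\frac{17}{6} + \left(-3 + 16\right)\right) + O = \left(\frac{17}{6} + 13\right) + O = \frac{95}{6} + O$)
$\left(C{\left(23 \right)} + V\right) \left(-687\right) = \left(\left(\frac{95}{6} + 23\right) + 260\right) \left(-687\right) = \left(\frac{233}{6} + 260\right) \left(-687\right) = \frac{1793}{6} \left(-687\right) = - \frac{410597}{2}$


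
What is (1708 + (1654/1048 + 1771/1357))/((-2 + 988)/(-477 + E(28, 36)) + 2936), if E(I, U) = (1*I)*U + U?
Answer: 29990710323/51496719368 ≈ 0.58238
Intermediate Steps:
E(I, U) = U + I*U (E(I, U) = I*U + U = U + I*U)
(1708 + (1654/1048 + 1771/1357))/((-2 + 988)/(-477 + E(28, 36)) + 2936) = (1708 + (1654/1048 + 1771/1357))/((-2 + 988)/(-477 + 36*(1 + 28)) + 2936) = (1708 + (1654*(1/1048) + 1771*(1/1357)))/(986/(-477 + 36*29) + 2936) = (1708 + (827/524 + 77/59))/(986/(-477 + 1044) + 2936) = (1708 + 89141/30916)/(986/567 + 2936) = 52893669/(30916*(986*(1/567) + 2936)) = 52893669/(30916*(986/567 + 2936)) = 52893669/(30916*(1665698/567)) = (52893669/30916)*(567/1665698) = 29990710323/51496719368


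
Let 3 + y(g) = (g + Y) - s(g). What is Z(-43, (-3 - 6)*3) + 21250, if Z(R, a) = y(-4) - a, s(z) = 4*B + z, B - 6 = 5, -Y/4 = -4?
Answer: 21246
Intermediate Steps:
Y = 16 (Y = -4*(-4) = 16)
B = 11 (B = 6 + 5 = 11)
s(z) = 44 + z (s(z) = 4*11 + z = 44 + z)
y(g) = -31 (y(g) = -3 + ((g + 16) - (44 + g)) = -3 + ((16 + g) + (-44 - g)) = -3 - 28 = -31)
Z(R, a) = -31 - a
Z(-43, (-3 - 6)*3) + 21250 = (-31 - (-3 - 6)*3) + 21250 = (-31 - (-9)*3) + 21250 = (-31 - 1*(-27)) + 21250 = (-31 + 27) + 21250 = -4 + 21250 = 21246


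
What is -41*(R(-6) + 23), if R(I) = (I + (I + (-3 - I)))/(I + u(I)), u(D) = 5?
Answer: -1312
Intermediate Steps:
R(I) = (-3 + I)/(5 + I) (R(I) = (I + (I + (-3 - I)))/(I + 5) = (I - 3)/(5 + I) = (-3 + I)/(5 + I))
-41*(R(-6) + 23) = -41*((-3 - 6)/(5 - 6) + 23) = -41*(-9/(-1) + 23) = -41*(-1*(-9) + 23) = -41*(9 + 23) = -41*32 = -1312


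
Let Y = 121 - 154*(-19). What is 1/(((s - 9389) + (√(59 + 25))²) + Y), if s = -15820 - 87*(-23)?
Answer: -1/20077 ≈ -4.9808e-5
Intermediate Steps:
Y = 3047 (Y = 121 + 2926 = 3047)
s = -13819 (s = -15820 - 1*(-2001) = -15820 + 2001 = -13819)
1/(((s - 9389) + (√(59 + 25))²) + Y) = 1/(((-13819 - 9389) + (√(59 + 25))²) + 3047) = 1/((-23208 + (√84)²) + 3047) = 1/((-23208 + (2*√21)²) + 3047) = 1/((-23208 + 84) + 3047) = 1/(-23124 + 3047) = 1/(-20077) = -1/20077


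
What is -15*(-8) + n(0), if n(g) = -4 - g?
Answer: 116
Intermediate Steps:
-15*(-8) + n(0) = -15*(-8) + (-4 - 1*0) = 120 + (-4 + 0) = 120 - 4 = 116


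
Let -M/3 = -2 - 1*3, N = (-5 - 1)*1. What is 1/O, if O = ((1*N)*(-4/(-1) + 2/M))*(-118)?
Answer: 5/14632 ≈ 0.00034172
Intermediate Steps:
N = -6 (N = -6*1 = -6)
M = 15 (M = -3*(-2 - 1*3) = -3*(-2 - 3) = -3*(-5) = 15)
O = 14632/5 (O = ((1*(-6))*(-4/(-1) + 2/15))*(-118) = -6*(-4*(-1) + 2*(1/15))*(-118) = -6*(4 + 2/15)*(-118) = -6*62/15*(-118) = -124/5*(-118) = 14632/5 ≈ 2926.4)
1/O = 1/(14632/5) = 5/14632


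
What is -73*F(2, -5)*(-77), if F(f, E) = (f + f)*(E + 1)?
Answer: -89936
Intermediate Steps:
F(f, E) = 2*f*(1 + E) (F(f, E) = (2*f)*(1 + E) = 2*f*(1 + E))
-73*F(2, -5)*(-77) = -146*2*(1 - 5)*(-77) = -146*2*(-4)*(-77) = -73*(-16)*(-77) = 1168*(-77) = -89936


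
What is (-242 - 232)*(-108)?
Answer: 51192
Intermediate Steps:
(-242 - 232)*(-108) = -474*(-108) = 51192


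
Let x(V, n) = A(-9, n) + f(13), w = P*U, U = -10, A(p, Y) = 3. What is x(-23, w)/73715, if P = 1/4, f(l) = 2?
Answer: 1/14743 ≈ 6.7829e-5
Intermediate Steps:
P = 1/4 ≈ 0.25000
w = -5/2 (w = (1/4)*(-10) = -5/2 ≈ -2.5000)
x(V, n) = 5 (x(V, n) = 3 + 2 = 5)
x(-23, w)/73715 = 5/73715 = 5*(1/73715) = 1/14743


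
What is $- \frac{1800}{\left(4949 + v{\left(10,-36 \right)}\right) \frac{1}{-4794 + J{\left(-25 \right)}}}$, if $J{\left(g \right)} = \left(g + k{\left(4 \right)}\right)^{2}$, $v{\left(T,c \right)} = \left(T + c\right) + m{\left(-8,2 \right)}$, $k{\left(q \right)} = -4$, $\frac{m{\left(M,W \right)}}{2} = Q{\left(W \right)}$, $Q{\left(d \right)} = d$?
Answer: $\frac{7115400}{4927} \approx 1444.2$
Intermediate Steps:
$m{\left(M,W \right)} = 2 W$
$v{\left(T,c \right)} = 4 + T + c$ ($v{\left(T,c \right)} = \left(T + c\right) + 2 \cdot 2 = \left(T + c\right) + 4 = 4 + T + c$)
$J{\left(g \right)} = \left(-4 + g\right)^{2}$ ($J{\left(g \right)} = \left(g - 4\right)^{2} = \left(-4 + g\right)^{2}$)
$- \frac{1800}{\left(4949 + v{\left(10,-36 \right)}\right) \frac{1}{-4794 + J{\left(-25 \right)}}} = - \frac{1800}{\left(4949 + \left(4 + 10 - 36\right)\right) \frac{1}{-4794 + \left(-4 - 25\right)^{2}}} = - \frac{1800}{\left(4949 - 22\right) \frac{1}{-4794 + \left(-29\right)^{2}}} = - \frac{1800}{4927 \frac{1}{-4794 + 841}} = - \frac{1800}{4927 \frac{1}{-3953}} = - \frac{1800}{4927 \left(- \frac{1}{3953}\right)} = - \frac{1800}{- \frac{4927}{3953}} = \left(-1800\right) \left(- \frac{3953}{4927}\right) = \frac{7115400}{4927}$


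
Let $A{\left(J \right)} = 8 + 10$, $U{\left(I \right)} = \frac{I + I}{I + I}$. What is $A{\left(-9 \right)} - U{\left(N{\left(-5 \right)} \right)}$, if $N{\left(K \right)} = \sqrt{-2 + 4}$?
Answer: $17$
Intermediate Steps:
$N{\left(K \right)} = \sqrt{2}$
$U{\left(I \right)} = 1$ ($U{\left(I \right)} = \frac{2 I}{2 I} = 2 I \frac{1}{2 I} = 1$)
$A{\left(J \right)} = 18$
$A{\left(-9 \right)} - U{\left(N{\left(-5 \right)} \right)} = 18 - 1 = 17$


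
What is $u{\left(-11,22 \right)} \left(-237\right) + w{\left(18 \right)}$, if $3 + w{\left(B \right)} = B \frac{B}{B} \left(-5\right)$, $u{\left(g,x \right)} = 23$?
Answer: $-5544$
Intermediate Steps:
$w{\left(B \right)} = -3 - 5 B$ ($w{\left(B \right)} = -3 + B \frac{B}{B} \left(-5\right) = -3 + B 1 \left(-5\right) = -3 + B \left(-5\right) = -3 - 5 B$)
$u{\left(-11,22 \right)} \left(-237\right) + w{\left(18 \right)} = 23 \left(-237\right) - 93 = -5451 - 93 = -5544$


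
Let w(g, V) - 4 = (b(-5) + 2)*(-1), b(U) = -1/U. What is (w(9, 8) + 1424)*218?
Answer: 1554122/5 ≈ 3.1082e+5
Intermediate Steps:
w(g, V) = 9/5 (w(g, V) = 4 + (-1/(-5) + 2)*(-1) = 4 + (-1*(-⅕) + 2)*(-1) = 4 + (⅕ + 2)*(-1) = 4 + (11/5)*(-1) = 4 - 11/5 = 9/5)
(w(9, 8) + 1424)*218 = (9/5 + 1424)*218 = (7129/5)*218 = 1554122/5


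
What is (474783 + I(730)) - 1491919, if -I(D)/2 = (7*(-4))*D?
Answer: -976256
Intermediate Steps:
I(D) = 56*D (I(D) = -2*7*(-4)*D = -(-56)*D = 56*D)
(474783 + I(730)) - 1491919 = (474783 + 56*730) - 1491919 = (474783 + 40880) - 1491919 = 515663 - 1491919 = -976256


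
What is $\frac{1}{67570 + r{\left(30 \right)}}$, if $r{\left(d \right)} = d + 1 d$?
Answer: $\frac{1}{67630} \approx 1.4786 \cdot 10^{-5}$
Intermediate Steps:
$r{\left(d \right)} = 2 d$ ($r{\left(d \right)} = d + d = 2 d$)
$\frac{1}{67570 + r{\left(30 \right)}} = \frac{1}{67570 + 2 \cdot 30} = \frac{1}{67570 + 60} = \frac{1}{67630}$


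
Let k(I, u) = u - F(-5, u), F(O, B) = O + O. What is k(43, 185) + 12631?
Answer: 12826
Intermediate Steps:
F(O, B) = 2*O
k(I, u) = 10 + u (k(I, u) = u - 2*(-5) = u - 1*(-10) = u + 10 = 10 + u)
k(43, 185) + 12631 = (10 + 185) + 12631 = 195 + 12631 = 12826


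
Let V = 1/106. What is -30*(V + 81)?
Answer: -128805/53 ≈ -2430.3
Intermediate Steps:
V = 1/106 ≈ 0.0094340
-30*(V + 81) = -30*(1/106 + 81) = -30*8587/106 = -128805/53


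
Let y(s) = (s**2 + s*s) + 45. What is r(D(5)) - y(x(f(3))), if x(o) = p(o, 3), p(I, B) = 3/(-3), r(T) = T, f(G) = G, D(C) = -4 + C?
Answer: -46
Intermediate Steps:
p(I, B) = -1 (p(I, B) = 3*(-1/3) = -1)
x(o) = -1
y(s) = 45 + 2*s**2 (y(s) = (s**2 + s**2) + 45 = 2*s**2 + 45 = 45 + 2*s**2)
r(D(5)) - y(x(f(3))) = (-4 + 5) - (45 + 2*(-1)**2) = 1 - (45 + 2*1) = 1 - (45 + 2) = 1 - 1*47 = 1 - 47 = -46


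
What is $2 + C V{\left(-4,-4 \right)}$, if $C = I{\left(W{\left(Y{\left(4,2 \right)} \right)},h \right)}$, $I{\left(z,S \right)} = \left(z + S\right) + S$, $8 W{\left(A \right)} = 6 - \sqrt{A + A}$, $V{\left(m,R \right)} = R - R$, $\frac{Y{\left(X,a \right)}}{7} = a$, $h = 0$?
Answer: $2$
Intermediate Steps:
$Y{\left(X,a \right)} = 7 a$
$V{\left(m,R \right)} = 0$
$W{\left(A \right)} = \frac{3}{4} - \frac{\sqrt{2} \sqrt{A}}{8}$ ($W{\left(A \right)} = \frac{6 - \sqrt{A + A}}{8} = \frac{6 - \sqrt{2 A}}{8} = \frac{6 - \sqrt{2} \sqrt{A}}{8} = \frac{3}{4} - \frac{\sqrt{2} \sqrt{A}}{8}$)
$I{\left(z,S \right)} = z + 2 S$ ($I{\left(z,S \right)} = \left(S + z\right) + S = z + 2 S$)
$C = \frac{3}{4} - \frac{\sqrt{7}}{4}$ ($C = \left(\frac{3}{4} - \frac{\sqrt{2} \sqrt{7 \cdot 2}}{8}\right) + 2 \cdot 0 = \left(\frac{3}{4} - \frac{\sqrt{2} \sqrt{14}}{8}\right) + 0 = \left(\frac{3}{4} - \frac{\sqrt{7}}{4}\right) + 0 = \frac{3}{4} - \frac{\sqrt{7}}{4} \approx 0.088562$)
$2 + C V{\left(-4,-4 \right)} = 2 + \left(\frac{3}{4} - \frac{\sqrt{7}}{4}\right) 0 = 2 + 0 = 2$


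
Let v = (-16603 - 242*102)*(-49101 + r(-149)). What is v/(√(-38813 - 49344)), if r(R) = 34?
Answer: -2025829229*I*√88157/88157 ≈ -6.823e+6*I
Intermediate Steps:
v = 2025829229 (v = (-16603 - 242*102)*(-49101 + 34) = (-16603 - 24684)*(-49067) = -41287*(-49067) = 2025829229)
v/(√(-38813 - 49344)) = 2025829229/(√(-38813 - 49344)) = 2025829229/(√(-88157)) = 2025829229/((I*√88157)) = 2025829229*(-I*√88157/88157) = -2025829229*I*√88157/88157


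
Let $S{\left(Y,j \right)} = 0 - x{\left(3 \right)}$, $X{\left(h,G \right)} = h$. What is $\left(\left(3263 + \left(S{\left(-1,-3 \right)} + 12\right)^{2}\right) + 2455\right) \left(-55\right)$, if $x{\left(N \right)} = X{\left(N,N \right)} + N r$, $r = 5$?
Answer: $-316470$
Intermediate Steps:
$x{\left(N \right)} = 6 N$ ($x{\left(N \right)} = N + N 5 = N + 5 N = 6 N$)
$S{\left(Y,j \right)} = -18$ ($S{\left(Y,j \right)} = 0 - 6 \cdot 3 = 0 - 18 = -18$)
$\left(\left(3263 + \left(S{\left(-1,-3 \right)} + 12\right)^{2}\right) + 2455\right) \left(-55\right) = \left(\left(3263 + \left(-18 + 12\right)^{2}\right) + 2455\right) \left(-55\right) = \left(\left(3263 + \left(-6\right)^{2}\right) + 2455\right) \left(-55\right) = \left(\left(3263 + 36\right) + 2455\right) \left(-55\right) = \left(3299 + 2455\right) \left(-55\right) = 5754 \left(-55\right) = -316470$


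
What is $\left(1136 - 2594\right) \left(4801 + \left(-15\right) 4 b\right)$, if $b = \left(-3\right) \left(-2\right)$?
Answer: $-6474978$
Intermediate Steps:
$b = 6$
$\left(1136 - 2594\right) \left(4801 + \left(-15\right) 4 b\right) = \left(1136 - 2594\right) \left(4801 + \left(-15\right) 4 \cdot 6\right) = - 1458 \left(4801 - 360\right) = \left(-1458\right) 4441 = -6474978$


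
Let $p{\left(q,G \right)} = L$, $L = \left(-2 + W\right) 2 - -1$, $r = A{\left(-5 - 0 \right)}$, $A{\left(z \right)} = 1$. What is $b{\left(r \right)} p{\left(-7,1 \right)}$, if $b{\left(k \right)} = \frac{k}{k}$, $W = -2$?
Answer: $-7$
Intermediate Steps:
$r = 1$
$b{\left(k \right)} = 1$
$L = -7$ ($L = \left(-2 - 2\right) 2 - -1 = \left(-4\right) 2 + 1 = -8 + 1 = -7$)
$p{\left(q,G \right)} = -7$
$b{\left(r \right)} p{\left(-7,1 \right)} = 1 \left(-7\right) = -7$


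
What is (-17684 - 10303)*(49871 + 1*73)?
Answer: -1397782728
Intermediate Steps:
(-17684 - 10303)*(49871 + 1*73) = -27987*(49871 + 73) = -27987*49944 = -1397782728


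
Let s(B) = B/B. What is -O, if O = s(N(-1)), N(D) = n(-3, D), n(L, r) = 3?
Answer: -1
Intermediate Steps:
N(D) = 3
s(B) = 1
O = 1
-O = -1*1 = -1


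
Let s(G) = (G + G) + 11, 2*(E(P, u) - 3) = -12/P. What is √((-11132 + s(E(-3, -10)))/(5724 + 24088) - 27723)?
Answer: I*√6159823910711/14906 ≈ 166.5*I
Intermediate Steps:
E(P, u) = 3 - 6/P (E(P, u) = 3 + (-12/P)/2 = 3 - 6/P)
s(G) = 11 + 2*G (s(G) = 2*G + 11 = 11 + 2*G)
√((-11132 + s(E(-3, -10)))/(5724 + 24088) - 27723) = √((-11132 + (11 + 2*(3 - 6/(-3))))/(5724 + 24088) - 27723) = √((-11132 + (11 + 2*(3 - 6*(-⅓))))/29812 - 27723) = √((-11132 + (11 + 2*(3 + 2)))*(1/29812) - 27723) = √((-11132 + (11 + 2*5))*(1/29812) - 27723) = √((-11132 + (11 + 10))*(1/29812) - 27723) = √((-11132 + 21)*(1/29812) - 27723) = √(-11111*1/29812 - 27723) = √(-11111/29812 - 27723) = √(-826489187/29812) = I*√6159823910711/14906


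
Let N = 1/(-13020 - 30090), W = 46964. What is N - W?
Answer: -2024618041/43110 ≈ -46964.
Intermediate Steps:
N = -1/43110 (N = 1/(-43110) = -1/43110 ≈ -2.3196e-5)
N - W = -1/43110 - 1*46964 = -1/43110 - 46964 = -2024618041/43110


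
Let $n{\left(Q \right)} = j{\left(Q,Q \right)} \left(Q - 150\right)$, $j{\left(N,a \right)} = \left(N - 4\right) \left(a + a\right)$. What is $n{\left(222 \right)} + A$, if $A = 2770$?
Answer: $6971794$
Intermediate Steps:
$j{\left(N,a \right)} = 2 a \left(-4 + N\right)$ ($j{\left(N,a \right)} = \left(-4 + N\right) 2 a = 2 a \left(-4 + N\right)$)
$n{\left(Q \right)} = 2 Q \left(-150 + Q\right) \left(-4 + Q\right)$ ($n{\left(Q \right)} = 2 Q \left(-4 + Q\right) \left(Q - 150\right) = 2 Q \left(-4 + Q\right) \left(-150 + Q\right) = 2 Q \left(-150 + Q\right) \left(-4 + Q\right)$)
$n{\left(222 \right)} + A = 2 \cdot 222 \left(-150 + 222\right) \left(-4 + 222\right) + 2770 = 2 \cdot 222 \cdot 72 \cdot 218 + 2770 = 6969024 + 2770 = 6971794$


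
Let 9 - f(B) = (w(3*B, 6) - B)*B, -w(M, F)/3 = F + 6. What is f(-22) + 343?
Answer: 44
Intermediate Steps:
w(M, F) = -18 - 3*F (w(M, F) = -3*(F + 6) = -3*(6 + F) = -18 - 3*F)
f(B) = 9 - B*(-36 - B) (f(B) = 9 - ((-18 - 3*6) - B)*B = 9 - ((-18 - 18) - B)*B = 9 - (-36 - B)*B = 9 - B*(-36 - B))
f(-22) + 343 = (9 + (-22)**2 + 36*(-22)) + 343 = (9 + 484 - 792) + 343 = -299 + 343 = 44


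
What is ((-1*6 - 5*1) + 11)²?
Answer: 0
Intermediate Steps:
((-1*6 - 5*1) + 11)² = ((-6 - 5) + 11)² = (-11 + 11)² = 0² = 0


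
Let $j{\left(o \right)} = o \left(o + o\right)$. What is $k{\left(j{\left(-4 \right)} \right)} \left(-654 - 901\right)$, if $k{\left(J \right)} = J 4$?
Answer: $-199040$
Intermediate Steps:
$j{\left(o \right)} = 2 o^{2}$ ($j{\left(o \right)} = o 2 o = 2 o^{2}$)
$k{\left(J \right)} = 4 J$
$k{\left(j{\left(-4 \right)} \right)} \left(-654 - 901\right) = 4 \cdot 2 \left(-4\right)^{2} \left(-654 - 901\right) = 4 \cdot 2 \cdot 16 \left(-654 - 901\right) = 4 \cdot 32 \left(-1555\right) = 128 \left(-1555\right) = -199040$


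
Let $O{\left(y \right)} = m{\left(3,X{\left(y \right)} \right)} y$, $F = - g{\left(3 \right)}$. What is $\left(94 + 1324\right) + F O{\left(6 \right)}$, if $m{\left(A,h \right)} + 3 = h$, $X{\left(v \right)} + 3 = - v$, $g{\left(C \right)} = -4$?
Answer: $1130$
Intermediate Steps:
$X{\left(v \right)} = -3 - v$
$m{\left(A,h \right)} = -3 + h$
$F = 4$ ($F = \left(-1\right) \left(-4\right) = 4$)
$O{\left(y \right)} = y \left(-6 - y\right)$ ($O{\left(y \right)} = \left(-3 - \left(3 + y\right)\right) y = \left(-6 - y\right) y = y \left(-6 - y\right)$)
$\left(94 + 1324\right) + F O{\left(6 \right)} = \left(94 + 1324\right) + 4 \left(\left(-1\right) 6 \left(6 + 6\right)\right) = 1418 + 4 \left(\left(-1\right) 6 \cdot 12\right) = 1418 + 4 \left(-72\right) = 1418 - 288 = 1130$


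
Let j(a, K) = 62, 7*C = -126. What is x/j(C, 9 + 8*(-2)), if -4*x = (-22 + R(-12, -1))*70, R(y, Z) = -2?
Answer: 210/31 ≈ 6.7742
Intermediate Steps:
C = -18 (C = (1/7)*(-126) = -18)
x = 420 (x = -(-22 - 2)*70/4 = -(-6)*70 = -1/4*(-1680) = 420)
x/j(C, 9 + 8*(-2)) = 420/62 = 420*(1/62) = 210/31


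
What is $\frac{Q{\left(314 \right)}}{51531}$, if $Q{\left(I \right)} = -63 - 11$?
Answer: $- \frac{74}{51531} \approx -0.001436$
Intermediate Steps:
$Q{\left(I \right)} = -74$ ($Q{\left(I \right)} = -63 - 11 = -74$)
$\frac{Q{\left(314 \right)}}{51531} = - \frac{74}{51531}$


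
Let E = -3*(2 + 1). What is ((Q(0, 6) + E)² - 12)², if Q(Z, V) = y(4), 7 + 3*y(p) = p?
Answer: 7744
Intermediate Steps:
y(p) = -7/3 + p/3
Q(Z, V) = -1 (Q(Z, V) = -7/3 + (⅓)*4 = -7/3 + 4/3 = -1)
E = -9 (E = -3*3 = -9)
((Q(0, 6) + E)² - 12)² = ((-1 - 9)² - 12)² = ((-10)² - 12)² = (100 - 12)² = 88² = 7744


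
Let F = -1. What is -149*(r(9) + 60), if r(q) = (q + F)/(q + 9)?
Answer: -81056/9 ≈ -9006.2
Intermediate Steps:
r(q) = (-1 + q)/(9 + q) (r(q) = (q - 1)/(q + 9) = (-1 + q)/(9 + q))
-149*(r(9) + 60) = -149*((-1 + 9)/(9 + 9) + 60) = -149*(8/18 + 60) = -149*((1/18)*8 + 60) = -149*(4/9 + 60) = -149*544/9 = -81056/9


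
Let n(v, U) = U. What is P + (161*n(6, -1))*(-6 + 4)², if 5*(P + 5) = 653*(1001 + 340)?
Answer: 872428/5 ≈ 1.7449e+5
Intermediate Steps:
P = 875648/5 (P = -5 + (653*(1001 + 340))/5 = -5 + (653*1341)/5 = -5 + (⅕)*875673 = -5 + 875673/5 = 875648/5 ≈ 1.7513e+5)
P + (161*n(6, -1))*(-6 + 4)² = 875648/5 + (161*(-1))*(-6 + 4)² = 875648/5 - 161*(-2)² = 875648/5 - 161*4 = 875648/5 - 644 = 872428/5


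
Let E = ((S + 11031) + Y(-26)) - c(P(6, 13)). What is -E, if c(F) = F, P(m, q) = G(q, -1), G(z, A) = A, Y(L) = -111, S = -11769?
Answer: 848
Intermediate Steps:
P(m, q) = -1
E = -848 (E = ((-11769 + 11031) - 111) - 1*(-1) = (-738 - 111) + 1 = -849 + 1 = -848)
-E = -1*(-848) = 848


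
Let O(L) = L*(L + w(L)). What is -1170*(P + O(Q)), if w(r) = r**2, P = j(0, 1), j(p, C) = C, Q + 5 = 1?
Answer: 54990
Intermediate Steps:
Q = -4 (Q = -5 + 1 = -4)
P = 1
O(L) = L*(L + L**2)
-1170*(P + O(Q)) = -1170*(1 + (-4)**2*(1 - 4)) = -1170*(1 + 16*(-3)) = -1170*(1 - 48) = -1170*(-47) = -78*(-705) = 54990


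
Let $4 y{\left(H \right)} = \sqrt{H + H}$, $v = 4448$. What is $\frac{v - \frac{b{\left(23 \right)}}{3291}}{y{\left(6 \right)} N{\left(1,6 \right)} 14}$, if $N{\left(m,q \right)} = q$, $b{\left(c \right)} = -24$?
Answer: $\frac{813244 \sqrt{3}}{23037} \approx 61.144$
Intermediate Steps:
$y{\left(H \right)} = \frac{\sqrt{2} \sqrt{H}}{4}$ ($y{\left(H \right)} = \frac{\sqrt{H + H}}{4} = \frac{\sqrt{2 H}}{4} = \frac{\sqrt{2} \sqrt{H}}{4}$)
$\frac{v - \frac{b{\left(23 \right)}}{3291}}{y{\left(6 \right)} N{\left(1,6 \right)} 14} = \frac{4448 - - \frac{24}{3291}}{\frac{\sqrt{2} \sqrt{6}}{4} \cdot 6 \cdot 14} = \frac{4448 - \left(-24\right) \frac{1}{3291}}{\frac{\sqrt{3}}{2} \cdot 6 \cdot 14} = \frac{4448 - - \frac{8}{1097}}{3 \sqrt{3} \cdot 14} = \frac{4448 + \frac{8}{1097}}{42 \sqrt{3}} = \frac{4879464 \frac{\sqrt{3}}{126}}{1097} = \frac{813244 \sqrt{3}}{23037}$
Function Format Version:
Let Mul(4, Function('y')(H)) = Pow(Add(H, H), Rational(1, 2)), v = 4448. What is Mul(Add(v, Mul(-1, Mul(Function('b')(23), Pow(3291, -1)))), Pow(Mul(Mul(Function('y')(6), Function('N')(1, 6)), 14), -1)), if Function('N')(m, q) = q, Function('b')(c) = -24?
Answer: Mul(Rational(813244, 23037), Pow(3, Rational(1, 2))) ≈ 61.144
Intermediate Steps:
Function('y')(H) = Mul(Rational(1, 4), Pow(2, Rational(1, 2)), Pow(H, Rational(1, 2))) (Function('y')(H) = Mul(Rational(1, 4), Pow(Add(H, H), Rational(1, 2))) = Mul(Rational(1, 4), Pow(Mul(2, H), Rational(1, 2))) = Mul(Rational(1, 4), Mul(Pow(2, Rational(1, 2)), Pow(H, Rational(1, 2)))) = Mul(Rational(1, 4), Pow(2, Rational(1, 2)), Pow(H, Rational(1, 2))))
Mul(Add(v, Mul(-1, Mul(Function('b')(23), Pow(3291, -1)))), Pow(Mul(Mul(Function('y')(6), Function('N')(1, 6)), 14), -1)) = Mul(Add(4448, Mul(-1, Mul(-24, Pow(3291, -1)))), Pow(Mul(Mul(Mul(Rational(1, 4), Pow(2, Rational(1, 2)), Pow(6, Rational(1, 2))), 6), 14), -1)) = Mul(Add(4448, Mul(-1, Mul(-24, Rational(1, 3291)))), Pow(Mul(Mul(Mul(Rational(1, 2), Pow(3, Rational(1, 2))), 6), 14), -1)) = Mul(Add(4448, Mul(-1, Rational(-8, 1097))), Pow(Mul(Mul(3, Pow(3, Rational(1, 2))), 14), -1)) = Mul(Add(4448, Rational(8, 1097)), Pow(Mul(42, Pow(3, Rational(1, 2))), -1)) = Mul(Rational(4879464, 1097), Mul(Rational(1, 126), Pow(3, Rational(1, 2)))) = Mul(Rational(813244, 23037), Pow(3, Rational(1, 2)))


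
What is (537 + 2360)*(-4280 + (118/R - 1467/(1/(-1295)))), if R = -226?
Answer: 620507694162/113 ≈ 5.4912e+9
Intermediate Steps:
(537 + 2360)*(-4280 + (118/R - 1467/(1/(-1295)))) = (537 + 2360)*(-4280 + (118/(-226) - 1467/(1/(-1295)))) = 2897*(-4280 + (118*(-1/226) - 1467/(-1/1295))) = 2897*(-4280 + (-59/113 - 1467*(-1295))) = 2897*(-4280 + (-59/113 + 1899765)) = 2897*(-4280 + 214673386/113) = 2897*(214189746/113) = 620507694162/113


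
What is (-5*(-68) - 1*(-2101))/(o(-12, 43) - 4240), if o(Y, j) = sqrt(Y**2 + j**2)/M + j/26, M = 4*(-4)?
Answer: -447600819328/777175906959 + 6600464*sqrt(1993)/777175906959 ≈ -0.57555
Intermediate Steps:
M = -16
o(Y, j) = -sqrt(Y**2 + j**2)/16 + j/26 (o(Y, j) = sqrt(Y**2 + j**2)/(-16) + j/26 = sqrt(Y**2 + j**2)*(-1/16) + j*(1/26) = -sqrt(Y**2 + j**2)/16 + j/26)
(-5*(-68) - 1*(-2101))/(o(-12, 43) - 4240) = (-5*(-68) - 1*(-2101))/((-sqrt((-12)**2 + 43**2)/16 + (1/26)*43) - 4240) = (340 + 2101)/((-sqrt(144 + 1849)/16 + 43/26) - 4240) = 2441/((-sqrt(1993)/16 + 43/26) - 4240) = 2441/((43/26 - sqrt(1993)/16) - 4240) = 2441/(-110197/26 - sqrt(1993)/16)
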